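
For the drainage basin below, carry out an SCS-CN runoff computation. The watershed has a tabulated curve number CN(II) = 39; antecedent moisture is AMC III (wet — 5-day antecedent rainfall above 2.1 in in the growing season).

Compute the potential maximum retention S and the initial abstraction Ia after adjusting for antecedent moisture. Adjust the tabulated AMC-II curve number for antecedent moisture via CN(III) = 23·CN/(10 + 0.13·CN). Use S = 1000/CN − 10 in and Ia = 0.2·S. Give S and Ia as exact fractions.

Adjust CN=39 to AMC III: 23·39/(10 + 0.13·39) → 897 ÷ (1507/100) = 89700/1507 ≈ 59.522
S = 1000/(89700/1507) − 10 = 6100/897 in ≈ 6.800 in
Ia = 0.2S: 0.2·6.800 = 1.360 in (exactly 1220/897)

S = 6100/897 in ≈ 6.800 in; Ia = 1220/897 in ≈ 1.360 in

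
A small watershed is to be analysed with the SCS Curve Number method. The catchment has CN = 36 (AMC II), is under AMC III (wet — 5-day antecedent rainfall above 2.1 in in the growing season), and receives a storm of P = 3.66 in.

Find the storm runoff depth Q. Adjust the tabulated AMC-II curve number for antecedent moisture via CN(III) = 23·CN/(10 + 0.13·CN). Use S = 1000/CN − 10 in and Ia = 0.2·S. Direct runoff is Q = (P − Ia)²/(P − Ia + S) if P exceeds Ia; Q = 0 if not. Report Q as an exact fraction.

Q = 478778161/1054468350 in ≈ 0.454 in

CN(III) from CN(II)=36: (23·36)/(10 + 0.13·36) = 20700/367 ≈ 56.403
S = 1000/(20700/367) − 10 = 1600/207 in ≈ 7.729 in
Initial abstraction Ia = S/5 = (1600/207)/5 = 320/207 ≈ 1.546 in
Excess rainfall: 3.660 − 1.546 = 2.114 in; P > Ia so Q > 0
Q = (21881/10350)²/((21881/10350) + 1600/207) = (478778161/107122500)/(101881/10350) = 478778161/1054468350 in ≈ 0.454 in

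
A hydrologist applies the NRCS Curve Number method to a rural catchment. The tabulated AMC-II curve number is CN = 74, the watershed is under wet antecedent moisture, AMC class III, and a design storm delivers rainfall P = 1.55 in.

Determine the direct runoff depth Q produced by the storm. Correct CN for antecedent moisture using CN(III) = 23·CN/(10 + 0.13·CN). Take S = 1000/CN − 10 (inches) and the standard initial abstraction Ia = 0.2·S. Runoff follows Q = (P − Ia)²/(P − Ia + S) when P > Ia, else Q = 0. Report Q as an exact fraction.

Q = 448634761/803020620 in ≈ 0.559 in

Adjust CN=74 to AMC III: 23·74/(10 + 0.13·74) → 1702 ÷ (981/50) = 85100/981 ≈ 86.748
Max retention: S = 1000/(85100/981) − 10 = 1300/851 in (≈ 1.528 in)
Initial abstraction Ia = S/5 = (1300/851)/5 = 260/851 ≈ 0.306 in
Excess rainfall: 1.550 − 0.306 = 1.244 in; P > Ia so Q > 0
Q: (21181/17020)² ÷ (47181/17020) = 448634761/803020620 in (≈ 0.559 in)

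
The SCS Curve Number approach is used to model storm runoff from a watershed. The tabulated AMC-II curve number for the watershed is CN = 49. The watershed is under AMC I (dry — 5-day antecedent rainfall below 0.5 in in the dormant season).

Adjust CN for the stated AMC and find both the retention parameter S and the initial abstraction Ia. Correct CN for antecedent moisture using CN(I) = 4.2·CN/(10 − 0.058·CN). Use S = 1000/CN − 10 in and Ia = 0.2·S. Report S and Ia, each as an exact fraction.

Dry (AMC I): CN(I) = 4.2·49/(10 − 0.058·49) = (1029/5)/(3579/500) = 34300/1193 ≈ 28.751
Max retention: S = 1000/(34300/1193) − 10 = 8500/343 in (≈ 24.781 in)
Ia = 0.2S: 0.2·24.781 = 4.956 in (exactly 1700/343)

S = 8500/343 in ≈ 24.781 in; Ia = 1700/343 in ≈ 4.956 in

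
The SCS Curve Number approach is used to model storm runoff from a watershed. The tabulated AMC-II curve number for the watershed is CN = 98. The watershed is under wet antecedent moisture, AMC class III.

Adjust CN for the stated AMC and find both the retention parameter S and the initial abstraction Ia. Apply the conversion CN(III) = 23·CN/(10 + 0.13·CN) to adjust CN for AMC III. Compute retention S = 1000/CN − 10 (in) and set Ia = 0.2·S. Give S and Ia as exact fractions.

Wet (AMC III): CN(III) = 23·98/(10 + 0.13·98) = 2254/(1137/50) = 112700/1137 ≈ 99.120
S = 1000/(112700/1137) − 10 = 100/1127 in ≈ 0.089 in
Ia = 0.2S: 0.2·0.089 = 0.018 in (exactly 20/1127)

S = 100/1127 in ≈ 0.089 in; Ia = 20/1127 in ≈ 0.018 in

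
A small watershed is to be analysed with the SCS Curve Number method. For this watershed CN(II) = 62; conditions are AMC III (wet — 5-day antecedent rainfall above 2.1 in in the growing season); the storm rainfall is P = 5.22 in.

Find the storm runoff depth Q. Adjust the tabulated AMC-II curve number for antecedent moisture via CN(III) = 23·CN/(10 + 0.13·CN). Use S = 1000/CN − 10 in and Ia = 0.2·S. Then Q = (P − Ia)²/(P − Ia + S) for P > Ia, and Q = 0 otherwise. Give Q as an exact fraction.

Q = 27920070649/9343615450 in ≈ 2.988 in

Adjust CN=62 to AMC III: 23·62/(10 + 0.13·62) → 1426 ÷ (903/50) = 71300/903 ≈ 78.959
Max retention: S = 1000/(71300/903) − 10 = 1900/713 in (≈ 2.665 in)
Initial abstraction Ia = S/5 = (1900/713)/5 = 380/713 ≈ 0.533 in
P − Ia = 5.220 − 0.533 = 167093/35650 ≈ 4.687 in (> 0, runoff occurs)
Q: (167093/35650)² ÷ (262093/35650) = 27920070649/9343615450 in (≈ 2.988 in)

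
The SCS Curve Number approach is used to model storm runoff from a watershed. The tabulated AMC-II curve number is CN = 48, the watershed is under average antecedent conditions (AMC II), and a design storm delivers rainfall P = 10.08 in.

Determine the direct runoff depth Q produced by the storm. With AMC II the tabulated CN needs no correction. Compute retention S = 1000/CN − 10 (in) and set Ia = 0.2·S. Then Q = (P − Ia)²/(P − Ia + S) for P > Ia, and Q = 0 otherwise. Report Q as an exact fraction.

Q = 1408969/421800 in ≈ 3.340 in

Average conditions: CN = 48 (no AMC adjustment).
S = 1000/48 − 10 = 65/6 in ≈ 10.833 in
Ia = 0.2·(65/6) = 13/6 in ≈ 2.167 in
Excess rainfall: 10.080 − 2.167 = 7.913 in; P > Ia so Q > 0
Q: (1187/150)² ÷ (1406/75) = 1408969/421800 in (≈ 3.340 in)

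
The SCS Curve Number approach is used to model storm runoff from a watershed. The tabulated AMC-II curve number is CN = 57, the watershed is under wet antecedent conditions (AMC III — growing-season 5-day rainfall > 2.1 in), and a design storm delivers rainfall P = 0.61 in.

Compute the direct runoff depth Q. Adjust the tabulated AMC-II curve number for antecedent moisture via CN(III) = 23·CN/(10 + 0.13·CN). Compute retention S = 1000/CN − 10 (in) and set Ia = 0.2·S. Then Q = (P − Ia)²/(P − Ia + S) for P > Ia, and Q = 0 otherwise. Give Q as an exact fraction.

Q = 0 in ≈ 0.000 in

CN(III) from CN(II)=57: (23·57)/(10 + 0.13·57) = 131100/1741 ≈ 75.302
Retention S: 1000/CN − 10 with CN=75.302 → S = 4300/1311 ≈ 3.280 in
Initial abstraction Ia = S/5 = (4300/1311)/5 = 860/1311 ≈ 0.656 in
P = 0.610 ≤ Ia = 0.656 in: entire storm abstracted, Q = 0.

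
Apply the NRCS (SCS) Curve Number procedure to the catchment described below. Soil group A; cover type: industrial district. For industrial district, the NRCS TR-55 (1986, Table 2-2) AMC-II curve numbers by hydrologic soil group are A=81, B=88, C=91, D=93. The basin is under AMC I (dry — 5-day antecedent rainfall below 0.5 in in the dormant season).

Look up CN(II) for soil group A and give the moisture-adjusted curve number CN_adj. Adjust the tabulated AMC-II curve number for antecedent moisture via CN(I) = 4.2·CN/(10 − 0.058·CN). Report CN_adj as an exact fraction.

CN_adj = 170100/2651 ≈ 64.164

NRCS table: industrial district, soil group A → CN(II) = 81
CN(I) from CN(II)=81: (4.2·81)/(10 − 0.058·81) = 170100/2651 ≈ 64.164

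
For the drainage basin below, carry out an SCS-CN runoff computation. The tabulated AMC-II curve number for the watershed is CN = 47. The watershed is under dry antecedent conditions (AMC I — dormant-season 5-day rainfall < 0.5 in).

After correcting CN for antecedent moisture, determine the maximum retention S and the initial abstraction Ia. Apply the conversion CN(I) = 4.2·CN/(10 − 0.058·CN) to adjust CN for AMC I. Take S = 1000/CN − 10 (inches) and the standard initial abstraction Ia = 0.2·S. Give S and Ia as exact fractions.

S = 26500/987 in ≈ 26.849 in; Ia = 5300/987 in ≈ 5.370 in

Adjust CN=47 to AMC I: 4.2·47/(10 − 0.058·47) → (987/5) ÷ (3637/500) = 98700/3637 ≈ 27.138
Max retention: S = 1000/(98700/3637) − 10 = 26500/987 in (≈ 26.849 in)
Ia = 0.2S: 0.2·26.849 = 5.370 in (exactly 5300/987)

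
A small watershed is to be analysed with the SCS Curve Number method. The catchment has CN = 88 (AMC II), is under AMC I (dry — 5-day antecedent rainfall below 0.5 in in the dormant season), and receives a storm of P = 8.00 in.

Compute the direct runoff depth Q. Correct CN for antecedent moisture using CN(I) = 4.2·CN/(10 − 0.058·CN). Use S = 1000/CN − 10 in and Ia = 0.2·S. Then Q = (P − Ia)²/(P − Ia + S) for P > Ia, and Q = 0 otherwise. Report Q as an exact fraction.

Dry (AMC I): CN(I) = 4.2·88/(10 − 0.058·88) = (1848/5)/(612/125) = 3850/51 ≈ 75.490
Retention S: 1000/CN − 10 with CN=75.490 → S = 250/77 ≈ 3.247 in
Initial abstraction Ia = S/5 = (250/77)/5 = 50/77 ≈ 0.649 in
P − Ia = 8.000 − 0.649 = 566/77 ≈ 7.351 in (> 0, runoff occurs)
Q: (566/77)² ÷ (816/77) = 80089/15708 in (≈ 5.099 in)

Q = 80089/15708 in ≈ 5.099 in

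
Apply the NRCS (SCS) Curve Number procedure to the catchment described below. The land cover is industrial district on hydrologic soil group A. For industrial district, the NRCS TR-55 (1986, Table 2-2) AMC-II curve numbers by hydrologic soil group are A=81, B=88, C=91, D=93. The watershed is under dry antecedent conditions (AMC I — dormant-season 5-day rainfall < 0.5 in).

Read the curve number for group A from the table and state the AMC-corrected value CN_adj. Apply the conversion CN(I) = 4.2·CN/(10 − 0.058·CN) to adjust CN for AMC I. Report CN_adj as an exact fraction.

CN_adj = 170100/2651 ≈ 64.164

NRCS table: industrial district, soil group A → CN(II) = 81
CN(I) from CN(II)=81: (4.2·81)/(10 − 0.058·81) = 170100/2651 ≈ 64.164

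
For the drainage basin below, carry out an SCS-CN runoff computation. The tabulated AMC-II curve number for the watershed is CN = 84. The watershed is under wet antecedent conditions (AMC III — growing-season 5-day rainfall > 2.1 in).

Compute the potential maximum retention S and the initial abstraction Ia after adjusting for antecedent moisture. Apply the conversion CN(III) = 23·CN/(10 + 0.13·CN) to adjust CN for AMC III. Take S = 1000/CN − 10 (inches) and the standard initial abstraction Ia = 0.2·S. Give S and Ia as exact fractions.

CN(III) from CN(II)=84: (23·84)/(10 + 0.13·84) = 48300/523 ≈ 92.352
Max retention: S = 1000/(48300/523) − 10 = 400/483 in (≈ 0.828 in)
Ia = 0.2S: 0.2·0.828 = 0.166 in (exactly 80/483)

S = 400/483 in ≈ 0.828 in; Ia = 80/483 in ≈ 0.166 in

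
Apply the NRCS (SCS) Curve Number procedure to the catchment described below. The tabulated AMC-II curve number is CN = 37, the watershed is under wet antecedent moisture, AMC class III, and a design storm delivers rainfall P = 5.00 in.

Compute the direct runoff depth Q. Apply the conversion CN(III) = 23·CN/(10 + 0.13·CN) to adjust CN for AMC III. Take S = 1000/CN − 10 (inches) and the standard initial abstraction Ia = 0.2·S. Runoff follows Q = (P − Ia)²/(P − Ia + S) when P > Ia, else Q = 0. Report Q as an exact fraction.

Wet (AMC III): CN(III) = 23·37/(10 + 0.13·37) = 851/(1481/100) = 85100/1481 ≈ 57.461
Max retention: S = 1000/(85100/1481) − 10 = 6300/851 in (≈ 7.403 in)
Ia = 0.2S: 0.2·7.403 = 1.481 in (exactly 1260/851)
P − Ia = 5.000 − 1.481 = 2995/851 ≈ 3.519 in (> 0, runoff occurs)
Q: (2995/851)² ÷ (9295/851) = 1794005/1582009 in (≈ 1.134 in)

Q = 1794005/1582009 in ≈ 1.134 in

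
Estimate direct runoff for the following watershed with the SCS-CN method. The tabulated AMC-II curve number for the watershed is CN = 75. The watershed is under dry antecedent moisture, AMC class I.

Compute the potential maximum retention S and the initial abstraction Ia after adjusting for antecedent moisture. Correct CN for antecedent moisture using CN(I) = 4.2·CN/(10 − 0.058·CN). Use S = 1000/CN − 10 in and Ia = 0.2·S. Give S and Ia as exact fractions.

Adjust CN=75 to AMC I: 4.2·75/(10 − 0.058·75) → 315 ÷ (113/20) = 6300/113 ≈ 55.752
S = 1000/(6300/113) − 10 = 500/63 in ≈ 7.937 in
Ia = 0.2S: 0.2·7.937 = 1.587 in (exactly 100/63)

S = 500/63 in ≈ 7.937 in; Ia = 100/63 in ≈ 1.587 in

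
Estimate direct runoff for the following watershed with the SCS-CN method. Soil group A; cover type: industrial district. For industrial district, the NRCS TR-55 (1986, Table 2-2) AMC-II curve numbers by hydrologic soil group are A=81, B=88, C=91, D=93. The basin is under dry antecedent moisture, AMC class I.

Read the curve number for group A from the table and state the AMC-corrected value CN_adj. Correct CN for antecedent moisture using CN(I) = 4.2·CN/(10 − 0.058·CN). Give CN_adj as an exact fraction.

NRCS table: industrial district, soil group A → CN(II) = 81
Adjust CN=81 to AMC I: 4.2·81/(10 − 0.058·81) → (1701/5) ÷ (2651/500) = 170100/2651 ≈ 64.164

CN_adj = 170100/2651 ≈ 64.164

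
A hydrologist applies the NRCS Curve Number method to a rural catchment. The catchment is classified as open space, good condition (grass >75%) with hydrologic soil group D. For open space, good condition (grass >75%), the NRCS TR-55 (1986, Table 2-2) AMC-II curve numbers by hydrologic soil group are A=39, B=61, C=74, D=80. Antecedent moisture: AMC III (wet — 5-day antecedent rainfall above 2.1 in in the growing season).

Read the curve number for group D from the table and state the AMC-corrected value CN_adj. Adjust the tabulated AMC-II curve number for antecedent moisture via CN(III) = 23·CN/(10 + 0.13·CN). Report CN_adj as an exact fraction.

CN_adj = 4600/51 ≈ 90.196

NRCS table: open space, good condition (grass >75%), soil group D → CN(II) = 80
CN(III) from CN(II)=80: (23·80)/(10 + 0.13·80) = 4600/51 ≈ 90.196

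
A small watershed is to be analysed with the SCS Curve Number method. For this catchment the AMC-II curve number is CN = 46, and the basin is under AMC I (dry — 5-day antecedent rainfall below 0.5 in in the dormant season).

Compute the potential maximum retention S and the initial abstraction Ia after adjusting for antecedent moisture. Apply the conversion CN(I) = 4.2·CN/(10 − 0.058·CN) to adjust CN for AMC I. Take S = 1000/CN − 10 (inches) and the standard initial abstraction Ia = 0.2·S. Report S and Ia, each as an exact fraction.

S = 4500/161 in ≈ 27.950 in; Ia = 900/161 in ≈ 5.590 in

Adjust CN=46 to AMC I: 4.2·46/(10 − 0.058·46) → (966/5) ÷ (1833/250) = 16100/611 ≈ 26.350
Max retention: S = 1000/(16100/611) − 10 = 4500/161 in (≈ 27.950 in)
Ia = 0.2·(4500/161) = 900/161 in ≈ 5.590 in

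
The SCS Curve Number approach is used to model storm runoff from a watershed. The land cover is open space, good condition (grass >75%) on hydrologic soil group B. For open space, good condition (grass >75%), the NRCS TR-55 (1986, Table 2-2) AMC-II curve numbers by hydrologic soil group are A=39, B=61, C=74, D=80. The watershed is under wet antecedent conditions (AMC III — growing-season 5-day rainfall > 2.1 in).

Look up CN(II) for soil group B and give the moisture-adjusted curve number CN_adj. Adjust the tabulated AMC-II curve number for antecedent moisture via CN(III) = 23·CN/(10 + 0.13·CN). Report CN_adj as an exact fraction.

CN_adj = 140300/1793 ≈ 78.249

NRCS table: open space, good condition (grass >75%), soil group B → CN(II) = 61
Wet (AMC III): CN(III) = 23·61/(10 + 0.13·61) = 1403/(1793/100) = 140300/1793 ≈ 78.249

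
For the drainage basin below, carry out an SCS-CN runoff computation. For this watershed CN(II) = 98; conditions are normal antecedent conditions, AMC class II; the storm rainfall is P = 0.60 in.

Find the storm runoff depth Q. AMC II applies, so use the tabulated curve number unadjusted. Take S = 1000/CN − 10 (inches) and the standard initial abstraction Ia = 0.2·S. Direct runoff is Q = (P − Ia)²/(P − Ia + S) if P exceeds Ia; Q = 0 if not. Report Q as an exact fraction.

AMC II — tabulated CN = 98 applies directly.
S = 1000/98 − 10 = 10/49 in ≈ 0.204 in
Ia = 0.2·(10/49) = 2/49 in ≈ 0.041 in
Since P=0.600 > Ia=0.041: effective rainfall P−Ia = 137/245 in
Q: (137/245)² ÷ (187/245) = 18769/45815 in (≈ 0.410 in)

Q = 18769/45815 in ≈ 0.410 in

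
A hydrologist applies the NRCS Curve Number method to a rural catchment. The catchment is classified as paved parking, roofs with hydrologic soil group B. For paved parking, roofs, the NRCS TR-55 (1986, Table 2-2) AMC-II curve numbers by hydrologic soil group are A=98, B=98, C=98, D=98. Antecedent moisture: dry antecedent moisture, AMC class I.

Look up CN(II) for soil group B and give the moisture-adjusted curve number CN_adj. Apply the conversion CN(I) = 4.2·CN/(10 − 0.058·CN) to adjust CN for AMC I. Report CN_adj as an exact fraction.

CN_adj = 102900/1079 ≈ 95.366

NRCS table: paved parking, roofs, soil group B → CN(II) = 98
Adjust CN=98 to AMC I: 4.2·98/(10 − 0.058·98) → (2058/5) ÷ (1079/250) = 102900/1079 ≈ 95.366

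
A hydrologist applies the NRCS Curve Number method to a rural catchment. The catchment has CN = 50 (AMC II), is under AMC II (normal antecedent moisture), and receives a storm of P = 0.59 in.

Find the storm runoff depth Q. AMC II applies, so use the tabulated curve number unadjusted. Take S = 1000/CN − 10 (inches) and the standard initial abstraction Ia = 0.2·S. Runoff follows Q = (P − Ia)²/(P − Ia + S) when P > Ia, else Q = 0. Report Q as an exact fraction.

CN(II) = 50; AMC II needs no correction.
Retention S: 1000/CN − 10 with CN=50.000 → S = 10 ≈ 10.000 in
Ia = 0.2·10 = 2 in ≈ 2.000 in
P = 0.590 ≤ Ia = 2.000 in: entire storm abstracted, Q = 0.

Q = 0 in ≈ 0.000 in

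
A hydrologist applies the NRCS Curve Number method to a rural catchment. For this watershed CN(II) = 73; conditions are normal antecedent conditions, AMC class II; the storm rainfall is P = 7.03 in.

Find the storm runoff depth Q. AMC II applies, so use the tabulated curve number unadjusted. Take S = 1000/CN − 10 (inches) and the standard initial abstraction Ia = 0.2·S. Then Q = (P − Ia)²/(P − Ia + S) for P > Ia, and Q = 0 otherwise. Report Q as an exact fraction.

AMC II — tabulated CN = 73 applies directly.
Max retention: S = 1000/73 − 10 = 270/73 in (≈ 3.699 in)
Initial abstraction Ia = S/5 = (270/73)/5 = 54/73 ≈ 0.740 in
P − Ia = 7.030 − 0.740 = 45919/7300 ≈ 6.290 in (> 0, runoff occurs)
Q = (45919/7300)²/((45919/7300) + 270/73) = (2108554561/53290000)/(72919/7300) = 2108554561/532308700 in ≈ 3.961 in

Q = 2108554561/532308700 in ≈ 3.961 in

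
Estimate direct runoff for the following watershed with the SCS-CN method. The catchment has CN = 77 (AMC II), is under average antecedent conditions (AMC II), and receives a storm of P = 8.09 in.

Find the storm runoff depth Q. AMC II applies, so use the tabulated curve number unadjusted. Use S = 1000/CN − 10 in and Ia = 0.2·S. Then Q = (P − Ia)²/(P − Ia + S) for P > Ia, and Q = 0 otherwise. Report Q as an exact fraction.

AMC II — tabulated CN = 77 applies directly.
Max retention: S = 1000/77 − 10 = 230/77 in (≈ 2.987 in)
Initial abstraction Ia = S/5 = (230/77)/5 = 46/77 ≈ 0.597 in
Excess rainfall: 8.090 − 0.597 = 7.493 in; P > Ia so Q > 0
Runoff Q = (P−Ia)²/(P−Ia+S) = (7.493)²/(7.493+2.987) = 3328482249/621336100 ≈ 5.357 in

Q = 3328482249/621336100 in ≈ 5.357 in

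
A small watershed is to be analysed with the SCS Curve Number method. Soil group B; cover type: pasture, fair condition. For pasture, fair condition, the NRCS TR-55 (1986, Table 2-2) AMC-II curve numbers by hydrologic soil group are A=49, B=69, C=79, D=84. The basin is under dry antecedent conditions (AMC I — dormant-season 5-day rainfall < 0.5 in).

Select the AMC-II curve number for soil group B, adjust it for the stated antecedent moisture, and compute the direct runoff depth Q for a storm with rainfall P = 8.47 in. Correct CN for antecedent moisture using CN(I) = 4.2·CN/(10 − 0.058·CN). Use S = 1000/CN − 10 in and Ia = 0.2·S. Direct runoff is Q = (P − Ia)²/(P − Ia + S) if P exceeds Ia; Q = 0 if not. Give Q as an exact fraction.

Q = 841444793809/357512204700 in ≈ 2.354 in

NRCS table: pasture, fair condition, soil group B → CN(II) = 69
Dry (AMC I): CN(I) = 4.2·69/(10 − 0.058·69) = (1449/5)/(2999/500) = 144900/2999 ≈ 48.316
Retention S: 1000/CN − 10 with CN=48.316 → S = 15500/1449 ≈ 10.697 in
Ia = 0.2·(15500/1449) = 3100/1449 in ≈ 2.139 in
Since P=8.470 > Ia=2.139: effective rainfall P−Ia = 917303/144900 in
Q = (917303/144900)²/((917303/144900) + 15500/1449) = (841444793809/20996010000)/(2467303/144900) = 841444793809/357512204700 in ≈ 2.354 in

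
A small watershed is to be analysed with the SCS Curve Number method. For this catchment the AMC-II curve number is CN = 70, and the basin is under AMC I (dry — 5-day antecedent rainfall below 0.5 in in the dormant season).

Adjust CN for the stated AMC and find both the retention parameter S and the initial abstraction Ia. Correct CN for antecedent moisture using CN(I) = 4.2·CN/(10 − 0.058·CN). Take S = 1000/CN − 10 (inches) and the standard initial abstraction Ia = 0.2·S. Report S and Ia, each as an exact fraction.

S = 500/49 in ≈ 10.204 in; Ia = 100/49 in ≈ 2.041 in

Dry (AMC I): CN(I) = 4.2·70/(10 − 0.058·70) = 294/(297/50) = 4900/99 ≈ 49.495
Max retention: S = 1000/(4900/99) − 10 = 500/49 in (≈ 10.204 in)
Ia = 0.2S: 0.2·10.204 = 2.041 in (exactly 100/49)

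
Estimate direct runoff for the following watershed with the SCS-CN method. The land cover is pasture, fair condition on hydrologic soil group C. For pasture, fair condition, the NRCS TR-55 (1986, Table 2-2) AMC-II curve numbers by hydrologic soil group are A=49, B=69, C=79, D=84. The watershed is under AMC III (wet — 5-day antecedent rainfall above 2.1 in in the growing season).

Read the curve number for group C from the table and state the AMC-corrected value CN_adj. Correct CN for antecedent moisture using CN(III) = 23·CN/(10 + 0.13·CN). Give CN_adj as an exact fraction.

NRCS table: pasture, fair condition, soil group C → CN(II) = 79
Wet (AMC III): CN(III) = 23·79/(10 + 0.13·79) = 1817/(2027/100) = 181700/2027 ≈ 89.640

CN_adj = 181700/2027 ≈ 89.640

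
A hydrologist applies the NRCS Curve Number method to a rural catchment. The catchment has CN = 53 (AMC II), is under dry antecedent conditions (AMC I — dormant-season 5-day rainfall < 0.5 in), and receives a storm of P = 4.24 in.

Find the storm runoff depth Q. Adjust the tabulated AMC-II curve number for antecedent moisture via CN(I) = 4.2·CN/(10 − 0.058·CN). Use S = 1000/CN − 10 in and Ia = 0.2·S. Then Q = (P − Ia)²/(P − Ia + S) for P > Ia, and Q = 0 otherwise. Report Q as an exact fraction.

Adjust CN=53 to AMC I: 4.2·53/(10 − 0.058·53) → (1113/5) ÷ (3463/500) = 111300/3463 ≈ 32.140
S = 1000/(111300/3463) − 10 = 23500/1113 in ≈ 21.114 in
Initial abstraction Ia = S/5 = (23500/1113)/5 = 4700/1113 ≈ 4.223 in
Excess rainfall: 4.240 − 4.223 = 0.017 in; P > Ia so Q > 0
Q: (478/27825)² ÷ (587978/27825) = 114242/8180243925 in (≈ 0.000 in)

Q = 114242/8180243925 in ≈ 0.000 in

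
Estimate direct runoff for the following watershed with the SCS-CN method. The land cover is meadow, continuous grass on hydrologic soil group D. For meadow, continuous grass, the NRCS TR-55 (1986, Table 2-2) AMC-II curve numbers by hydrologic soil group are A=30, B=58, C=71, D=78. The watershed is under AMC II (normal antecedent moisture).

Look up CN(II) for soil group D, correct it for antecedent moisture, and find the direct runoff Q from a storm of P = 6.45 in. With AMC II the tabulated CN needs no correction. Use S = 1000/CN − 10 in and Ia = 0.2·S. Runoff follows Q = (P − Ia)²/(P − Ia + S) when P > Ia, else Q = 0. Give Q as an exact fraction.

NRCS table: meadow, continuous grass, soil group D → CN(II) = 78
CN(II) = 78; AMC II needs no correction.
S = 1000/78 − 10 = 110/39 in ≈ 2.821 in
Ia = 0.2·(110/39) = 22/39 in ≈ 0.564 in
P − Ia = 6.450 − 0.564 = 4591/780 ≈ 5.886 in (> 0, runoff occurs)
Q = (4591/780)²/((4591/780) + 110/39) = (21077281/608400)/(6791/780) = 21077281/5296980 in ≈ 3.979 in

Q = 21077281/5296980 in ≈ 3.979 in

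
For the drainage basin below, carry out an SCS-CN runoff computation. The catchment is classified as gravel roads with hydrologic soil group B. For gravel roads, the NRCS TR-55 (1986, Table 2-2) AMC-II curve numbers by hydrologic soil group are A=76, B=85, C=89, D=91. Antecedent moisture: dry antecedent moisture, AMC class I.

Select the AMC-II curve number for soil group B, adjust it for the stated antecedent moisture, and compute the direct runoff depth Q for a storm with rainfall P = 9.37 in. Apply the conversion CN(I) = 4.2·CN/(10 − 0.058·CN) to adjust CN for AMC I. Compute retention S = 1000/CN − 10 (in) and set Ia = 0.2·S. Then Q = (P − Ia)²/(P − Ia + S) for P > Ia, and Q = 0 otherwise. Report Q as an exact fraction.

NRCS table: gravel roads, soil group B → CN(II) = 85
CN(I) from CN(II)=85: (4.2·85)/(10 − 0.058·85) = 11900/169 ≈ 70.414
S = 1000/(11900/169) − 10 = 500/119 in ≈ 4.202 in
Ia = 0.2·(500/119) = 100/119 in ≈ 0.840 in
Since P=9.370 > Ia=0.840: effective rainfall P−Ia = 101503/11900 in
Q = (101503/11900)²/((101503/11900) + 500/119) = (10302859009/141610000)/(151503/11900) = 10302859009/1802885700 in ≈ 5.715 in

Q = 10302859009/1802885700 in ≈ 5.715 in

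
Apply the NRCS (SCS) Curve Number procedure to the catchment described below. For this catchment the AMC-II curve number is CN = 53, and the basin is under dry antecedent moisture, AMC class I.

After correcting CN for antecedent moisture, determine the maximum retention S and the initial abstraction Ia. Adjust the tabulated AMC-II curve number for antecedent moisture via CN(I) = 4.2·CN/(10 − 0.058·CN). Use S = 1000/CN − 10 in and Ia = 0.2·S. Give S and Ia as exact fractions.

Adjust CN=53 to AMC I: 4.2·53/(10 − 0.058·53) → (1113/5) ÷ (3463/500) = 111300/3463 ≈ 32.140
S = 1000/(111300/3463) − 10 = 23500/1113 in ≈ 21.114 in
Ia = 0.2·(23500/1113) = 4700/1113 in ≈ 4.223 in

S = 23500/1113 in ≈ 21.114 in; Ia = 4700/1113 in ≈ 4.223 in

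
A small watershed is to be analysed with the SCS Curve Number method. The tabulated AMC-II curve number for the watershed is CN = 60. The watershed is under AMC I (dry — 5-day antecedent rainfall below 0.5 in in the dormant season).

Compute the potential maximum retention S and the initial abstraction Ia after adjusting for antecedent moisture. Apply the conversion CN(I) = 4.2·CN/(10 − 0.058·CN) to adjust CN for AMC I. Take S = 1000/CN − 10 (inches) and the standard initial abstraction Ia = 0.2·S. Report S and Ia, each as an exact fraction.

Adjust CN=60 to AMC I: 4.2·60/(10 − 0.058·60) → 252 ÷ (163/25) = 6300/163 ≈ 38.650
Retention S: 1000/CN − 10 with CN=38.650 → S = 1000/63 ≈ 15.873 in
Ia = 0.2S: 0.2·15.873 = 3.175 in (exactly 200/63)

S = 1000/63 in ≈ 15.873 in; Ia = 200/63 in ≈ 3.175 in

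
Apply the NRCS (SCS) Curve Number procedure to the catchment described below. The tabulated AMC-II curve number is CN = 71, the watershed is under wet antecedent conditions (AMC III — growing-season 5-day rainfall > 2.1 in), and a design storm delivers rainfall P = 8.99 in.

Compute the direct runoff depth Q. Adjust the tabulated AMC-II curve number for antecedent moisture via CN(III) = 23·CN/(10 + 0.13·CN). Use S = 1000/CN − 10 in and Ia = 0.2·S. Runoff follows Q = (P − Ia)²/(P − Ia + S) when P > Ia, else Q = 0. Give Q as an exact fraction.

Q = 68561687741/9573135900 in ≈ 7.162 in

CN(III) from CN(II)=71: (23·71)/(10 + 0.13·71) = 163300/1923 ≈ 84.919
Max retention: S = 1000/(163300/1923) − 10 = 2900/1633 in (≈ 1.776 in)
Initial abstraction Ia = S/5 = (2900/1633)/5 = 580/1633 ≈ 0.355 in
Excess rainfall: 8.990 − 0.355 = 8.635 in; P > Ia so Q > 0
Runoff Q = (P−Ia)²/(P−Ia+S) = (8.635)²/(8.635+1.776) = 68561687741/9573135900 ≈ 7.162 in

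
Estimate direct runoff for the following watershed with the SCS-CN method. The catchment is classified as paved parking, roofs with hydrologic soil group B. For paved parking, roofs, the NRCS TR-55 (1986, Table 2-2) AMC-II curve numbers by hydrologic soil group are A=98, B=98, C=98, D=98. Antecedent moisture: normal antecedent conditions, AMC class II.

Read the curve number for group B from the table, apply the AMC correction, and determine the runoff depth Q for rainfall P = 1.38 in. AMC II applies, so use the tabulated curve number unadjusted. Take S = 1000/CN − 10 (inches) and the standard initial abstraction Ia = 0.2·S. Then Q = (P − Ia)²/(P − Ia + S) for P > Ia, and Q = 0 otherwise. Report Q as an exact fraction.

Q = 10764961/9263450 in ≈ 1.162 in

NRCS table: paved parking, roofs, soil group B → CN(II) = 98
Average conditions: CN = 98 (no AMC adjustment).
Max retention: S = 1000/98 − 10 = 10/49 in (≈ 0.204 in)
Ia = 0.2S: 0.2·0.204 = 0.041 in (exactly 2/49)
P − Ia = 1.380 − 0.041 = 3281/2450 ≈ 1.339 in (> 0, runoff occurs)
Q = (3281/2450)²/((3281/2450) + 10/49) = (10764961/6002500)/(3781/2450) = 10764961/9263450 in ≈ 1.162 in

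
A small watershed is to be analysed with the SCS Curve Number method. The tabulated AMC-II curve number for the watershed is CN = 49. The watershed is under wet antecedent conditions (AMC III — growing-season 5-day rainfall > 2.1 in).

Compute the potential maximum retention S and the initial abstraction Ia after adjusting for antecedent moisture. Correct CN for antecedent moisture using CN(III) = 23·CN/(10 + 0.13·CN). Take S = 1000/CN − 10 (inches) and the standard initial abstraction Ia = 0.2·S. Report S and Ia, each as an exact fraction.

S = 5100/1127 in ≈ 4.525 in; Ia = 1020/1127 in ≈ 0.905 in

CN(III) from CN(II)=49: (23·49)/(10 + 0.13·49) = 112700/1637 ≈ 68.845
Max retention: S = 1000/(112700/1637) − 10 = 5100/1127 in (≈ 4.525 in)
Ia = 0.2·(5100/1127) = 1020/1127 in ≈ 0.905 in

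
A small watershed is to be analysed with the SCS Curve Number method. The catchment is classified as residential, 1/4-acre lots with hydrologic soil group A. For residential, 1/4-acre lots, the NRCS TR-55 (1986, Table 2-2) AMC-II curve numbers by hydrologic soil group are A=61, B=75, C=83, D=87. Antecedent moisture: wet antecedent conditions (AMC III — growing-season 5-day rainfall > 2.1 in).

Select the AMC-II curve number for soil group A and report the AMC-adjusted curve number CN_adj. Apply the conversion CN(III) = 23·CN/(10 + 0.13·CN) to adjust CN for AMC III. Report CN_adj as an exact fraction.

NRCS table: residential, 1/4-acre lots, soil group A → CN(II) = 61
Adjust CN=61 to AMC III: 23·61/(10 + 0.13·61) → 1403 ÷ (1793/100) = 140300/1793 ≈ 78.249

CN_adj = 140300/1793 ≈ 78.249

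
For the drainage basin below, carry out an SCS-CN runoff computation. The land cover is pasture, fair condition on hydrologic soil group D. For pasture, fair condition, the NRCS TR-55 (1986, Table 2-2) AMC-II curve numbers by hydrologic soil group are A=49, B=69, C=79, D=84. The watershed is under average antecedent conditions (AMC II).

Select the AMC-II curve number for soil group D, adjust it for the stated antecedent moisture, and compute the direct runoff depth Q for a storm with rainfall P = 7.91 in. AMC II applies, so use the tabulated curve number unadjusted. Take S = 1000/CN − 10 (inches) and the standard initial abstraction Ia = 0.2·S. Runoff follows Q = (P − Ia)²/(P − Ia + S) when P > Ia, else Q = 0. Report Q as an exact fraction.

Q = 249987721/41603100 in ≈ 6.009 in

NRCS table: pasture, fair condition, soil group D → CN(II) = 84
Average conditions: CN = 84 (no AMC adjustment).
S = 1000/84 − 10 = 40/21 in ≈ 1.905 in
Ia = 0.2·(40/21) = 8/21 in ≈ 0.381 in
Excess rainfall: 7.910 − 0.381 = 7.529 in; P > Ia so Q > 0
Q: (15811/2100)² ÷ (19811/2100) = 249987721/41603100 in (≈ 6.009 in)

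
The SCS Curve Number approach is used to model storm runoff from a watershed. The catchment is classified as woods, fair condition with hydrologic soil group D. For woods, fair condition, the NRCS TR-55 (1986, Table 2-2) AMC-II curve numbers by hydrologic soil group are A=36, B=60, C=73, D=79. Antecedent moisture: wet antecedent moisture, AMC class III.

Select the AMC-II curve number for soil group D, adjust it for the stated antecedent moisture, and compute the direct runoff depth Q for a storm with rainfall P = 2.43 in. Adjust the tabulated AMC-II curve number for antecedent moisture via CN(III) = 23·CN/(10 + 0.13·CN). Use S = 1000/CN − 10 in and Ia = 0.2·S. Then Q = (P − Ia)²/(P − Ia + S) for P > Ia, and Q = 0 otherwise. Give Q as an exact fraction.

NRCS table: woods, fair condition, soil group D → CN(II) = 79
Adjust CN=79 to AMC III: 23·79/(10 + 0.13·79) → 1817 ÷ (2027/100) = 181700/2027 ≈ 89.640
Retention S: 1000/CN − 10 with CN=89.640 → S = 2100/1817 ≈ 1.156 in
Ia = 0.2·(2100/1817) = 420/1817 in ≈ 0.231 in
Excess rainfall: 2.430 − 0.231 = 2.199 in; P > Ia so Q > 0
Runoff Q = (P−Ia)²/(P−Ia+S) = (2.199)²/(2.199+1.156) = 53208339987/36917260900 ≈ 1.441 in

Q = 53208339987/36917260900 in ≈ 1.441 in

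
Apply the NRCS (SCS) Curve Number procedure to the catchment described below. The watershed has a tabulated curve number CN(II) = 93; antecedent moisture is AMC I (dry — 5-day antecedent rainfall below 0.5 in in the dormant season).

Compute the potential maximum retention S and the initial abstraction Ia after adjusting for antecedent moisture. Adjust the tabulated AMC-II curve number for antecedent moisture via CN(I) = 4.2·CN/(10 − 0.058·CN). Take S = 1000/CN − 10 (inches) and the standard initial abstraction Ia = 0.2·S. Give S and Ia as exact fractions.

S = 500/279 in ≈ 1.792 in; Ia = 100/279 in ≈ 0.358 in

Dry (AMC I): CN(I) = 4.2·93/(10 − 0.058·93) = (1953/5)/(2303/500) = 27900/329 ≈ 84.802
Retention S: 1000/CN − 10 with CN=84.802 → S = 500/279 ≈ 1.792 in
Ia = 0.2S: 0.2·1.792 = 0.358 in (exactly 100/279)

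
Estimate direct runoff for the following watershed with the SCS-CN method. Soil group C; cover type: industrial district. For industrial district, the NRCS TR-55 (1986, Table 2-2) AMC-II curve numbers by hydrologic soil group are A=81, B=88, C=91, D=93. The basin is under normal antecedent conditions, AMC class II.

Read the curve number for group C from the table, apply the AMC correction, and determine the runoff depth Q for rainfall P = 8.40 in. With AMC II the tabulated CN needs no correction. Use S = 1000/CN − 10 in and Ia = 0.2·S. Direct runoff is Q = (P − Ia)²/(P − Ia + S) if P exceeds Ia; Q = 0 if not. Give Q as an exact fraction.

Q = 2321304/317135 in ≈ 7.320 in

NRCS table: industrial district, soil group C → CN(II) = 91
AMC II — tabulated CN = 91 applies directly.
Max retention: S = 1000/91 − 10 = 90/91 in (≈ 0.989 in)
Ia = 0.2S: 0.2·0.989 = 0.198 in (exactly 18/91)
Since P=8.400 > Ia=0.198: effective rainfall P−Ia = 3732/455 in
Q: (3732/455)² ÷ (4182/455) = 2321304/317135 in (≈ 7.320 in)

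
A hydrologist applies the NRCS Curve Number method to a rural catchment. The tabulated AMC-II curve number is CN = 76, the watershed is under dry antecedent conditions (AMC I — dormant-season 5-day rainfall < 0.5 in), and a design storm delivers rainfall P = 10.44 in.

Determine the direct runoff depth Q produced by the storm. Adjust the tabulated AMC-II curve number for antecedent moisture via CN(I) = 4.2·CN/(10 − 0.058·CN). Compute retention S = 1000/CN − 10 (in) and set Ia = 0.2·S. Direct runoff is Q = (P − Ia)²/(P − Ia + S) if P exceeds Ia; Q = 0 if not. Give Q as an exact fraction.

Q = 882862369/181920725 in ≈ 4.853 in

Adjust CN=76 to AMC I: 4.2·76/(10 − 0.058·76) → (1596/5) ÷ (699/125) = 13300/233 ≈ 57.082
Retention S: 1000/CN − 10 with CN=57.082 → S = 1000/133 ≈ 7.519 in
Ia = 0.2·(1000/133) = 200/133 in ≈ 1.504 in
P − Ia = 10.440 − 1.504 = 29713/3325 ≈ 8.936 in (> 0, runoff occurs)
Runoff Q = (P−Ia)²/(P−Ia+S) = (8.936)²/(8.936+7.519) = 882862369/181920725 ≈ 4.853 in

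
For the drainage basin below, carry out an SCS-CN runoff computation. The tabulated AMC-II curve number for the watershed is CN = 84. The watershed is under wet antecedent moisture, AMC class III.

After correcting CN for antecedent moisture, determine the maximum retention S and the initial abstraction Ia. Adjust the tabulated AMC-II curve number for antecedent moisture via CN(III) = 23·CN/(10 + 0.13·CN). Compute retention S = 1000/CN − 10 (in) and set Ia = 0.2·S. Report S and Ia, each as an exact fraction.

S = 400/483 in ≈ 0.828 in; Ia = 80/483 in ≈ 0.166 in

Wet (AMC III): CN(III) = 23·84/(10 + 0.13·84) = 1932/(523/25) = 48300/523 ≈ 92.352
Max retention: S = 1000/(48300/523) − 10 = 400/483 in (≈ 0.828 in)
Ia = 0.2·(400/483) = 80/483 in ≈ 0.166 in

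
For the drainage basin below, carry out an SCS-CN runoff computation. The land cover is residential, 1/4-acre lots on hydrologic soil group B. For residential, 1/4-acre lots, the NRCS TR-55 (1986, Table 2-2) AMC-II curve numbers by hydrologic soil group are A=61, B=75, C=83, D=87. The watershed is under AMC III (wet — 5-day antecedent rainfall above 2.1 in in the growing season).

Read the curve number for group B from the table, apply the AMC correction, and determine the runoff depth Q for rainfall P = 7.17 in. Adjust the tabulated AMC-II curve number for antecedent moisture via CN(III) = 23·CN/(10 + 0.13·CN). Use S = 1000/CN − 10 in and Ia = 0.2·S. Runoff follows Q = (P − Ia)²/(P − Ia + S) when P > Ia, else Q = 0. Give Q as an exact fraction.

NRCS table: residential, 1/4-acre lots, soil group B → CN(II) = 75
Adjust CN=75 to AMC III: 23·75/(10 + 0.13·75) → 1725 ÷ (79/4) = 6900/79 ≈ 87.342
S = 1000/(6900/79) − 10 = 100/69 in ≈ 1.449 in
Ia = 0.2·(100/69) = 20/69 in ≈ 0.290 in
Since P=7.170 > Ia=0.290: effective rainfall P−Ia = 47473/6900 in
Runoff Q = (P−Ia)²/(P−Ia+S) = (6.880)²/(6.880+1.449) = 2253685729/396563700 ≈ 5.683 in

Q = 2253685729/396563700 in ≈ 5.683 in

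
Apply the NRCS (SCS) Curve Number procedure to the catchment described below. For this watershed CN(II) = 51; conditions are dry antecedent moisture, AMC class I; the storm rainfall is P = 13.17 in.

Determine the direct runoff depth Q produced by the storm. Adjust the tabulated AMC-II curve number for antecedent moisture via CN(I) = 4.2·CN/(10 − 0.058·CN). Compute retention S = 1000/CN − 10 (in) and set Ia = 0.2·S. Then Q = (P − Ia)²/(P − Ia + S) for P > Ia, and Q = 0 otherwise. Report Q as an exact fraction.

Q = 17292513001/7366965300 in ≈ 2.347 in

Dry (AMC I): CN(I) = 4.2·51/(10 − 0.058·51) = (1071/5)/(3521/500) = 15300/503 ≈ 30.417
Retention S: 1000/CN − 10 with CN=30.417 → S = 3500/153 ≈ 22.876 in
Ia = 0.2·(3500/153) = 700/153 in ≈ 4.575 in
Excess rainfall: 13.170 − 4.575 = 8.595 in; P > Ia so Q > 0
Q = (131501/15300)²/((131501/15300) + 3500/153) = (17292513001/234090000)/(481501/15300) = 17292513001/7366965300 in ≈ 2.347 in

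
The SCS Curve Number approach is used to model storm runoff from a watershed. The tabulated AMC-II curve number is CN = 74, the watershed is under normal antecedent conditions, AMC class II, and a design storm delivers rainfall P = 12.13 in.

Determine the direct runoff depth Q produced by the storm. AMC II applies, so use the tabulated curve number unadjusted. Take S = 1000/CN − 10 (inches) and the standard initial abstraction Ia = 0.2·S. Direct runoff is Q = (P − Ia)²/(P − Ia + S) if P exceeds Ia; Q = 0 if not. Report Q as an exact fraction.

Q = 1787682961/204539700 in ≈ 8.740 in

AMC II — tabulated CN = 74 applies directly.
Max retention: S = 1000/74 − 10 = 130/37 in (≈ 3.514 in)
Ia = 0.2S: 0.2·3.514 = 0.703 in (exactly 26/37)
P − Ia = 12.130 − 0.703 = 42281/3700 ≈ 11.427 in (> 0, runoff occurs)
Runoff Q = (P−Ia)²/(P−Ia+S) = (11.427)²/(11.427+3.514) = 1787682961/204539700 ≈ 8.740 in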